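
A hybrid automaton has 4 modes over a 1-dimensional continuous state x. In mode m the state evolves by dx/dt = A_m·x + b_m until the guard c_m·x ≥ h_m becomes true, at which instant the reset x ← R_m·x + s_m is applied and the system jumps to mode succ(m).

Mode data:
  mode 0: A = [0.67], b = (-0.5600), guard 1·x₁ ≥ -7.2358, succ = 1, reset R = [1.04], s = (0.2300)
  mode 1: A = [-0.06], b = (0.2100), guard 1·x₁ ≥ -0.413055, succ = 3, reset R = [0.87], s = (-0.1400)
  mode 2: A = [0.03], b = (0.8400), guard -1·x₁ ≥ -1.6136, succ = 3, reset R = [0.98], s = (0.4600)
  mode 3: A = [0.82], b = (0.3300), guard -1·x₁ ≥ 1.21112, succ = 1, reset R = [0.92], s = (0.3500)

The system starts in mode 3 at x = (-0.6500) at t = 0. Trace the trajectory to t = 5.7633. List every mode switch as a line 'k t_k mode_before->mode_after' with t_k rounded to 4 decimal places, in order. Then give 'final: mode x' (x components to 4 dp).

Mode 3: guard c·x = 1.2111 hit at Δt = 1.4436 (t = 1.4436), x⁻ = (-1.2111) → reset → x⁺ = (-0.7642), jump to mode 1
Mode 1: guard c·x = -0.4131 hit at Δt = 1.4324 (t = 2.8760), x⁻ = (-0.4131) → reset → x⁺ = (-0.4994), jump to mode 3
Mode 3: guard c·x = 1.2111 hit at Δt = 2.5872 (t = 5.4632), x⁻ = (-1.2111) → reset → x⁺ = (-0.7642), jump to mode 1
Mode 1: flow for 0.3001 to horizon, guard not reached → x = (-0.6881)

1 1.4436 3->1
2 2.8760 1->3
3 5.4632 3->1
final: 1 -0.6881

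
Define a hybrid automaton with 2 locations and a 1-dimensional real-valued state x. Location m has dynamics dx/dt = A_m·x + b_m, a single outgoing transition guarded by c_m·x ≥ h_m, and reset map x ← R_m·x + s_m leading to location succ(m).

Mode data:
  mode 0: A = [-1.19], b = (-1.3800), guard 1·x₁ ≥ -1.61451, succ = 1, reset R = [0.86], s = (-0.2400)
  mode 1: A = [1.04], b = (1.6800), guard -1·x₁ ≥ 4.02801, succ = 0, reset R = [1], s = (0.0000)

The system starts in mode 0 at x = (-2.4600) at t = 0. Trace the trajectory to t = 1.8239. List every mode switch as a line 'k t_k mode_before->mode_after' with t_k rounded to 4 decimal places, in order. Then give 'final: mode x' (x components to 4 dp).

Mode 0: guard c·x = -1.6145 hit at Δt = 0.8827 (t = 0.8827), x⁻ = (-1.6145) → reset → x⁺ = (-1.6285), jump to mode 1
Mode 1: flow for 0.9412 to horizon, guard not reached → x = (-1.6502)

1 0.8827 0->1
final: 1 -1.6502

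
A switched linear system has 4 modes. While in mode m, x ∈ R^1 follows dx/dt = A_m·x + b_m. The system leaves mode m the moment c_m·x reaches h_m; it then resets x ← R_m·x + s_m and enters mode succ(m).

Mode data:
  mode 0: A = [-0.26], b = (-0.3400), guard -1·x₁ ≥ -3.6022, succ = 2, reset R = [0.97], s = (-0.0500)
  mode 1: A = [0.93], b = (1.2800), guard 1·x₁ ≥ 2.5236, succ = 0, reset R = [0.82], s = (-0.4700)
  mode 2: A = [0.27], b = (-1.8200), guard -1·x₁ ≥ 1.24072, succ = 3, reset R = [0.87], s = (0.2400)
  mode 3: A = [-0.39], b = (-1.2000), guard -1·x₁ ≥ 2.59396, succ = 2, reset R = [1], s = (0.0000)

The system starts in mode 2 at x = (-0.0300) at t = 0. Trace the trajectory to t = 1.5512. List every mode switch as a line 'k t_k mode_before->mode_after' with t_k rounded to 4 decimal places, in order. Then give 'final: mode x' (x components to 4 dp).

Mode 2: guard c·x = 1.2407 hit at Δt = 0.6093 (t = 0.6093), x⁻ = (-1.2407) → reset → x⁺ = (-0.8394), jump to mode 3
Mode 3: flow for 0.9419 to horizon, guard not reached → x = (-1.5273)

1 0.6093 2->3
final: 3 -1.5273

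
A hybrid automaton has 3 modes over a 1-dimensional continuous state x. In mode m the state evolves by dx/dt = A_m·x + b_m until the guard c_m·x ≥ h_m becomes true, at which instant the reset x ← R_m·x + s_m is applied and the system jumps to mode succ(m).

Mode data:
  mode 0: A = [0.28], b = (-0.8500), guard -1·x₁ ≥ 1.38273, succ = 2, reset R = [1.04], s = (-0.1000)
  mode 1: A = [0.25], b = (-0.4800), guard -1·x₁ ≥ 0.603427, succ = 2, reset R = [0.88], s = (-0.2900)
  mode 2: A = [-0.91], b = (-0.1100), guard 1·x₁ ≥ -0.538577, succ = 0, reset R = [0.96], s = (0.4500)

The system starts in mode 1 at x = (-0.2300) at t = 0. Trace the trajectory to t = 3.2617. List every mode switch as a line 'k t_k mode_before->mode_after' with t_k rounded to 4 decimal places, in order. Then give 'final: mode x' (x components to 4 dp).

1 0.6406 1->2
2 1.2082 2->0
3 2.4707 0->2
final: 2 -0.8108

Mode 1: guard c·x = 0.6034 hit at Δt = 0.6406 (t = 0.6406), x⁻ = (-0.6034) → reset → x⁺ = (-0.8210), jump to mode 2
Mode 2: guard c·x = -0.5386 hit at Δt = 0.5676 (t = 1.2082), x⁻ = (-0.5386) → reset → x⁺ = (-0.0670), jump to mode 0
Mode 0: guard c·x = 1.3827 hit at Δt = 1.2625 (t = 2.4707), x⁻ = (-1.3827) → reset → x⁺ = (-1.5380), jump to mode 2
Mode 2: flow for 0.7910 to horizon, guard not reached → x = (-0.8108)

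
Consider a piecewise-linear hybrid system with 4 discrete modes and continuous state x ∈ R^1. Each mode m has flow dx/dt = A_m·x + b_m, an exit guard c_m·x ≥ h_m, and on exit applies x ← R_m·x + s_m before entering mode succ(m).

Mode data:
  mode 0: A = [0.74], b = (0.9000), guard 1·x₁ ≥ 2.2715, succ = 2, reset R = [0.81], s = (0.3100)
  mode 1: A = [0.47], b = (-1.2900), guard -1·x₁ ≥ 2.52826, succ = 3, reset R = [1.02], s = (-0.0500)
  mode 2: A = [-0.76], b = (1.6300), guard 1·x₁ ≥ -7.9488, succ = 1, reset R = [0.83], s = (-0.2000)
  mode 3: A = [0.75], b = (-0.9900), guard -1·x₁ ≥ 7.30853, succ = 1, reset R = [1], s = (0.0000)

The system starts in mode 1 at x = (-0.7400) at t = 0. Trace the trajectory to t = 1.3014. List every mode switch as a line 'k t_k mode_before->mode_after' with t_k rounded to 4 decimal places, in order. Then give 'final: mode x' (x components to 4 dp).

1 0.8813 1->3
final: 3 -4.0913

Mode 1: guard c·x = 2.5283 hit at Δt = 0.8813 (t = 0.8813), x⁻ = (-2.5283) → reset → x⁺ = (-2.6288), jump to mode 3
Mode 3: flow for 0.4201 to horizon, guard not reached → x = (-4.0913)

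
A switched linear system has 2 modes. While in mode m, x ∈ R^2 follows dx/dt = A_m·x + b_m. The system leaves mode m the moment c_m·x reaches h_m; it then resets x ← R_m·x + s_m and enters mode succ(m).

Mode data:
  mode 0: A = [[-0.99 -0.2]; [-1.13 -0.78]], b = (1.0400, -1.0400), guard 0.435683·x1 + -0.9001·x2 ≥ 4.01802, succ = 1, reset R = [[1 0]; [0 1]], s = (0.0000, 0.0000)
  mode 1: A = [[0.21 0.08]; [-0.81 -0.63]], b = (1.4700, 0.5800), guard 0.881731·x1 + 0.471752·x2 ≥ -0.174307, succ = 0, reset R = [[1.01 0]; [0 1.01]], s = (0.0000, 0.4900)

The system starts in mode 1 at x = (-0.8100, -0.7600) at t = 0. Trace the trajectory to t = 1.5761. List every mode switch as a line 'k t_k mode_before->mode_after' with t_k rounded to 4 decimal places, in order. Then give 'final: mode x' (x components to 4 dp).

1 0.5117 1->0
final: 0 0.6923 -0.9131

Mode 1: guard c·x = -0.1743 hit at Δt = 0.5117 (t = 0.5117), x⁻ = (-0.1256, -0.1347) → reset → x⁺ = (-0.1269, 0.3539), jump to mode 0
Mode 0: flow for 1.0644 to horizon, guard not reached → x = (0.6923, -0.9131)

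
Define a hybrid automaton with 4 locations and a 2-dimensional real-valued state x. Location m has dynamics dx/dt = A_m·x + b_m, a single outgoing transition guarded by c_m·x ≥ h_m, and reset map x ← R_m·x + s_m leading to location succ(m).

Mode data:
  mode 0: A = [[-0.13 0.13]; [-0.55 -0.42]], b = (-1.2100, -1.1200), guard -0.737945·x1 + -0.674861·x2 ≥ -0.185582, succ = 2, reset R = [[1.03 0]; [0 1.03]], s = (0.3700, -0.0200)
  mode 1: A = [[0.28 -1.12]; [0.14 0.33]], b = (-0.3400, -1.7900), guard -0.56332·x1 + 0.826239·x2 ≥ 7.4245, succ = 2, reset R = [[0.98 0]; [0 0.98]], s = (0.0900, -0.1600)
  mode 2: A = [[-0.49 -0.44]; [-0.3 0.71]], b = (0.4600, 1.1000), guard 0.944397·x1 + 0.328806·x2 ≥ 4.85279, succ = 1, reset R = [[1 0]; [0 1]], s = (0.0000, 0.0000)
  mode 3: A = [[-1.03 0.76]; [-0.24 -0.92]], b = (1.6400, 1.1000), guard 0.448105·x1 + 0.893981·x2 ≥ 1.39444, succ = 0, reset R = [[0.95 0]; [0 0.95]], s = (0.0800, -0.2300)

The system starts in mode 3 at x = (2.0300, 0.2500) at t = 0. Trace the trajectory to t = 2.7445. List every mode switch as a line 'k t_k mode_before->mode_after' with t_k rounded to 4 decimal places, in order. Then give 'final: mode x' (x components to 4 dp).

Mode 3: guard c·x = 1.3944 hit at Δt = 1.4861 (t = 1.4861), x⁻ = (1.9670, 0.5739) → reset → x⁺ = (1.9487, 0.3152), jump to mode 0
Mode 0: guard c·x = -0.1856 hit at Δt = 0.6415 (t = 2.1276), x⁻ = (1.0220, -0.8426) → reset → x⁺ = (1.4227, -0.8878), jump to mode 2
Mode 2: flow for 0.6169 to horizon, guard not reached → x = (1.5014, -0.8637)

1 1.4861 3->0
2 2.1276 0->2
final: 2 1.5014 -0.8637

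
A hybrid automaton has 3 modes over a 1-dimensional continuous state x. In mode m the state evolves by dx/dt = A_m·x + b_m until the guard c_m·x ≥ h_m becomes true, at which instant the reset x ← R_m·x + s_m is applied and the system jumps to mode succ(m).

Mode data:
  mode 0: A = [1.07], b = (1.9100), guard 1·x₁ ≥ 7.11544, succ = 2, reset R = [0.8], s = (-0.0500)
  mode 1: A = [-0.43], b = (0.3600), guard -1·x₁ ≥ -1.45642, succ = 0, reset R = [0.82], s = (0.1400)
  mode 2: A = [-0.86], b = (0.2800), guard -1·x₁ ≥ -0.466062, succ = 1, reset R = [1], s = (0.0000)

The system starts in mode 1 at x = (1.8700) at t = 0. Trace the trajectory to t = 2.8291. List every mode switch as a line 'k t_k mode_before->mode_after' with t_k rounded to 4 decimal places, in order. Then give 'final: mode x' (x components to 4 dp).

1 1.1897 1->0
2 2.1696 0->2
final: 2 3.3409

Mode 1: guard c·x = -1.4564 hit at Δt = 1.1897 (t = 1.1897), x⁻ = (1.4564) → reset → x⁺ = (1.3343), jump to mode 0
Mode 0: guard c·x = 7.1154 hit at Δt = 0.9799 (t = 2.1696), x⁻ = (7.1154) → reset → x⁺ = (5.6424), jump to mode 2
Mode 2: flow for 0.6595 to horizon, guard not reached → x = (3.3409)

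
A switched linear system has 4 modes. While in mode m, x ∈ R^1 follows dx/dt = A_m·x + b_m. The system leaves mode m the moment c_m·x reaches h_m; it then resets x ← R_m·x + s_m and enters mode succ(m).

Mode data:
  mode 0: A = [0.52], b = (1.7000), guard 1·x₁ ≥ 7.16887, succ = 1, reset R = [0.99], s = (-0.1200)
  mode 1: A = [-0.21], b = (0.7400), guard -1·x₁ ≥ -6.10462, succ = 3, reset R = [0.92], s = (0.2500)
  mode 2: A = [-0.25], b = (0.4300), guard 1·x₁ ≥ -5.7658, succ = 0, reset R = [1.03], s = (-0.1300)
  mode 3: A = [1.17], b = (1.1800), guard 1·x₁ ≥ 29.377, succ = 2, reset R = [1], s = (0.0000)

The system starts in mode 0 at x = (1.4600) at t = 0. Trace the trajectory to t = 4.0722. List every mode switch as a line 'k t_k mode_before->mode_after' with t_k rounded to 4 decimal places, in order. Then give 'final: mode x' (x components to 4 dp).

1 1.5225 0->1
2 2.9094 1->3
final: 3 25.7900

Mode 0: guard c·x = 7.1689 hit at Δt = 1.5225 (t = 1.5225), x⁻ = (7.1689) → reset → x⁺ = (6.9772), jump to mode 1
Mode 1: guard c·x = -6.1046 hit at Δt = 1.3869 (t = 2.9094), x⁻ = (6.1046) → reset → x⁺ = (5.8663), jump to mode 3
Mode 3: flow for 1.1628 to horizon, guard not reached → x = (25.7900)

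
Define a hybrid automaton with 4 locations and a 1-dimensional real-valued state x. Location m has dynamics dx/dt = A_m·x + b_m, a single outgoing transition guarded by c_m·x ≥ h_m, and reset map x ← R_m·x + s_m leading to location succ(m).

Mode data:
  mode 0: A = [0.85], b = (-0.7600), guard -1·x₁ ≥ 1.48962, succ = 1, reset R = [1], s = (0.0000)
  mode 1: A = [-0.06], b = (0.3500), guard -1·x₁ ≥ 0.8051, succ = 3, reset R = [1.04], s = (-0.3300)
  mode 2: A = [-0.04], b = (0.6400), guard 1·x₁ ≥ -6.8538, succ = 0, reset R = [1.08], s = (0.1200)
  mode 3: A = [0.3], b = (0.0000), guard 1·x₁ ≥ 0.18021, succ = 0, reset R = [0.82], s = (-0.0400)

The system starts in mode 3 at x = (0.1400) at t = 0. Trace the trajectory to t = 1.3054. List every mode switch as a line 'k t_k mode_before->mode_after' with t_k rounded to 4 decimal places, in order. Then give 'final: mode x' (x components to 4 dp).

Mode 3: guard c·x = 0.1802 hit at Δt = 0.8416 (t = 0.8416), x⁻ = (0.1802) → reset → x⁺ = (0.1078), jump to mode 0
Mode 0: flow for 0.4638 to horizon, guard not reached → x = (-0.2722)

1 0.8416 3->0
final: 0 -0.2722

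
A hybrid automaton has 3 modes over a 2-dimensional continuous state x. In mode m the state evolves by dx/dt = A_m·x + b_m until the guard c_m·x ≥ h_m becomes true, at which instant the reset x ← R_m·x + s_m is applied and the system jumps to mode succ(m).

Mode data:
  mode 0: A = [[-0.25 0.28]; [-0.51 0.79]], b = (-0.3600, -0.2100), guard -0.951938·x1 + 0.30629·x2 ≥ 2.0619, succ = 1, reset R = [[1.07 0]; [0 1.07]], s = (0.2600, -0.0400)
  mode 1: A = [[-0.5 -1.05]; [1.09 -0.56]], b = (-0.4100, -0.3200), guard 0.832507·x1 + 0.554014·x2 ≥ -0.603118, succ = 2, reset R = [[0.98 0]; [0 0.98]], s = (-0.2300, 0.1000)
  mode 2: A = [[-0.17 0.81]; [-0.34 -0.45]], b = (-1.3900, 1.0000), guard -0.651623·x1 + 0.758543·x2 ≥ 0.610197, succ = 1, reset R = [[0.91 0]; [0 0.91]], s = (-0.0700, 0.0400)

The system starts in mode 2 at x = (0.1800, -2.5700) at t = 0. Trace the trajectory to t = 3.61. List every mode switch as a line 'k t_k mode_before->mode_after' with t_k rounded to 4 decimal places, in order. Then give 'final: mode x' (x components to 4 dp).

Mode 2: guard c·x = 0.6102 hit at Δt = 0.8118 (t = 0.8118), x⁻ = (-1.9356, -0.8584) → reset → x⁺ = (-1.8314, -0.7411), jump to mode 1
Mode 1: guard c·x = -0.6031 hit at Δt = 1.4364 (t = 2.2482), x⁻ = (0.1632, -1.3339) → reset → x⁺ = (-0.0700, -1.2072), jump to mode 2
Mode 2: guard c·x = 0.6102 hit at Δt = 0.6183 (t = 2.8665), x⁻ = (-1.2182, -0.2420) → reset → x⁺ = (-1.1785, -0.1802), jump to mode 1
Mode 1: flow for 0.7435 to horizon, guard not reached → x = (-0.6501, -0.9283)

1 0.8118 2->1
2 2.2482 1->2
3 2.8665 2->1
final: 1 -0.6501 -0.9283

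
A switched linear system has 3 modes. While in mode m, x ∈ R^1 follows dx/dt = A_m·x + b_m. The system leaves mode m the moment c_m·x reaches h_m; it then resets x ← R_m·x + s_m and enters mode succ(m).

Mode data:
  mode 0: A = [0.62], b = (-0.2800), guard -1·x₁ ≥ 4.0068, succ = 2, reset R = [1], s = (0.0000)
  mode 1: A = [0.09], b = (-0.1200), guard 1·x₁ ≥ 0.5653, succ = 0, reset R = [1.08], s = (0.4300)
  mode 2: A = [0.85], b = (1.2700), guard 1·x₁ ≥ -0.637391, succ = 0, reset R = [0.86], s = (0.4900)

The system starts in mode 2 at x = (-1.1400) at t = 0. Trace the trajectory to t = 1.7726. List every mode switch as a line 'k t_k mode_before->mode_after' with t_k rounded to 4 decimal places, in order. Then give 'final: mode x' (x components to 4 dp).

1 1.0394 2->0
final: 0 -0.3515

Mode 2: guard c·x = -0.6374 hit at Δt = 1.0394 (t = 1.0394), x⁻ = (-0.6374) → reset → x⁺ = (-0.0582), jump to mode 0
Mode 0: flow for 0.7332 to horizon, guard not reached → x = (-0.3515)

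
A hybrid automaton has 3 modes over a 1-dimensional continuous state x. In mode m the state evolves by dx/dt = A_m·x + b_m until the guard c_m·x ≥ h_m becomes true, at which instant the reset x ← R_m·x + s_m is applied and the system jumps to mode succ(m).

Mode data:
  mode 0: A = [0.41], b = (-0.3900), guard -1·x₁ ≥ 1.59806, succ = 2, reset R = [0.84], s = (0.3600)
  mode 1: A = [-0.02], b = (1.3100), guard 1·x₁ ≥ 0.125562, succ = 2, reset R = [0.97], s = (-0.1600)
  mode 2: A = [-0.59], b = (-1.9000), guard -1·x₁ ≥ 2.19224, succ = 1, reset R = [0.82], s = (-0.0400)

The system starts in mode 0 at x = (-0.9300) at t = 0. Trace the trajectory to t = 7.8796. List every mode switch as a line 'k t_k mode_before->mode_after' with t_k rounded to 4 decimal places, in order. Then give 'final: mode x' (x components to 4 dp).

Mode 0: guard c·x = 1.5981 hit at Δt = 0.7412 (t = 0.7412), x⁻ = (-1.5981) → reset → x⁺ = (-0.9824), jump to mode 2
Mode 2: guard c·x = 2.1922 hit at Δt = 1.3184 (t = 2.0596), x⁻ = (-2.1922) → reset → x⁺ = (-1.8376), jump to mode 1
Mode 1: guard c·x = 0.1256 hit at Δt = 1.4794 (t = 3.5390), x⁻ = (0.1256) → reset → x⁺ = (-0.0382), jump to mode 2
Mode 2: guard c·x = 2.1922 hit at Δt = 1.9150 (t = 5.4540), x⁻ = (-2.1922) → reset → x⁺ = (-1.8376), jump to mode 1
Mode 1: guard c·x = 0.1256 hit at Δt = 1.4794 (t = 6.9334), x⁻ = (0.1256) → reset → x⁺ = (-0.0382), jump to mode 2
Mode 2: flow for 0.9462 to horizon, guard not reached → x = (-1.3995)

1 0.7412 0->2
2 2.0596 2->1
3 3.5390 1->2
4 5.4540 2->1
5 6.9334 1->2
final: 2 -1.3995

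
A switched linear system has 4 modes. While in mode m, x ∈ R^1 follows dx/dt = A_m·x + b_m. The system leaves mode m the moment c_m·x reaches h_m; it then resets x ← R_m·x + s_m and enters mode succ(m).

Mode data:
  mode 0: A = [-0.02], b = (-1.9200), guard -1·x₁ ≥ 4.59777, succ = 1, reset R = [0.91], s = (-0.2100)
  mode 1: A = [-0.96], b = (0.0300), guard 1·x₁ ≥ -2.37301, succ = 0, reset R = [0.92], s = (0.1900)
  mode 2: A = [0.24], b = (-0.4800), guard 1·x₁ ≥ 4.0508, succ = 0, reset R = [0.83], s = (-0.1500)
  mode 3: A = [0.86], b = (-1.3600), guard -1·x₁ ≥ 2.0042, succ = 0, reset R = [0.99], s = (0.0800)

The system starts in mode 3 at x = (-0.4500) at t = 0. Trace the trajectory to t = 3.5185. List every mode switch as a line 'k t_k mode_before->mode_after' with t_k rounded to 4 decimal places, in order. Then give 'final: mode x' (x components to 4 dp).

Mode 3: guard c·x = 2.0042 hit at Δt = 0.6607 (t = 0.6607), x⁻ = (-2.0042) → reset → x⁺ = (-1.9042), jump to mode 0
Mode 0: guard c·x = 4.5978 hit at Δt = 1.4522 (t = 2.1129), x⁻ = (-4.5978) → reset → x⁺ = (-4.3940), jump to mode 1
Mode 1: guard c·x = -2.3730 hit at Δt = 0.6355 (t = 2.7484), x⁻ = (-2.3730) → reset → x⁺ = (-1.9932), jump to mode 0
Mode 0: flow for 0.7701 to horizon, guard not reached → x = (-3.4300)

1 0.6607 3->0
2 2.1129 0->1
3 2.7484 1->0
final: 0 -3.4300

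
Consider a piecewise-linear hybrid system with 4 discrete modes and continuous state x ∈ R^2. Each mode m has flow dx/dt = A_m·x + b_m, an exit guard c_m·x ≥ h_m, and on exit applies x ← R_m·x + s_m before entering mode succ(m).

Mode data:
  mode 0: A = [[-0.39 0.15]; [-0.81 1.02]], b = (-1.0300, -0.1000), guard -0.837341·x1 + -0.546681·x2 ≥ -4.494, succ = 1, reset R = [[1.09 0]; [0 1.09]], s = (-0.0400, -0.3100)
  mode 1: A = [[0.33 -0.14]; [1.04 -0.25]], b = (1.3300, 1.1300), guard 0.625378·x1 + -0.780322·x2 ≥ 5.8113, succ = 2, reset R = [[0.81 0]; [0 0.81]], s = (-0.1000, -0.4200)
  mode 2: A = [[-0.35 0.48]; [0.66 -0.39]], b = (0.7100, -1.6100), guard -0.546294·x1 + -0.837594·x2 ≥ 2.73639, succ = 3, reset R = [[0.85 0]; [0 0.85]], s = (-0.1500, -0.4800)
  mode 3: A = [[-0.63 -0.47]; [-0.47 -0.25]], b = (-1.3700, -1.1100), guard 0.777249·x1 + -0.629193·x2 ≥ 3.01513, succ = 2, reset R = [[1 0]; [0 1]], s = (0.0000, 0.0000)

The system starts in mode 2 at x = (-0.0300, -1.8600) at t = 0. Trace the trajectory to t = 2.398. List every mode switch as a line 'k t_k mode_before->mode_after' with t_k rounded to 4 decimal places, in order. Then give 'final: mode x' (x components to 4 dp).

1 1.3071 2->3
final: 3 -0.2376 -3.1502

Mode 2: guard c·x = 2.7364 hit at Δt = 1.3071 (t = 1.3071), x⁻ = (-0.5074, -2.9360) → reset → x⁺ = (-0.5813, -2.9756), jump to mode 3
Mode 3: flow for 1.0909 to horizon, guard not reached → x = (-0.2376, -3.1502)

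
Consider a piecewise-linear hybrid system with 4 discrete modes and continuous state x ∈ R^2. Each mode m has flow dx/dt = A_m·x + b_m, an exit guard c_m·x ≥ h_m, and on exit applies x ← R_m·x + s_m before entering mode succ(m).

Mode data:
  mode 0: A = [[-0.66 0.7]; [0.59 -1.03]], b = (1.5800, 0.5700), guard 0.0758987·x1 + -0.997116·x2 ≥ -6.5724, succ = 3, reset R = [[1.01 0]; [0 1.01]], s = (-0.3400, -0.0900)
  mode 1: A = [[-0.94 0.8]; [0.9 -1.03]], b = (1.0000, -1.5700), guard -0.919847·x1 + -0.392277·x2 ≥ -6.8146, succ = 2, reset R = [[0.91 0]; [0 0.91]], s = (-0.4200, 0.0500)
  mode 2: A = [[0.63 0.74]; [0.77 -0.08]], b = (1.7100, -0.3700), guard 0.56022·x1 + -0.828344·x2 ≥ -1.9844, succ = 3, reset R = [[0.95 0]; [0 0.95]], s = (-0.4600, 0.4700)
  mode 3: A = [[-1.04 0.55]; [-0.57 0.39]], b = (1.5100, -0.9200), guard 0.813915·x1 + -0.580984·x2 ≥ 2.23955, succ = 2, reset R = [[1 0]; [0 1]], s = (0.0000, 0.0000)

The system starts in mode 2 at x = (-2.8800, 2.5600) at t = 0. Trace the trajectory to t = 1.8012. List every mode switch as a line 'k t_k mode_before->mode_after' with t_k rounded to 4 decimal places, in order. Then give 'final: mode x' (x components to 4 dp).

Mode 2: guard c·x = -1.9844 hit at Δt = 0.6251 (t = 0.6251), x⁻ = (-1.9217, 1.0959) → reset → x⁺ = (-2.2856, 1.5111), jump to mode 3
Mode 3: flow for 1.1761 to horizon, guard not reached → x = (0.9577, 1.4043)

1 0.6251 2->3
final: 3 0.9577 1.4043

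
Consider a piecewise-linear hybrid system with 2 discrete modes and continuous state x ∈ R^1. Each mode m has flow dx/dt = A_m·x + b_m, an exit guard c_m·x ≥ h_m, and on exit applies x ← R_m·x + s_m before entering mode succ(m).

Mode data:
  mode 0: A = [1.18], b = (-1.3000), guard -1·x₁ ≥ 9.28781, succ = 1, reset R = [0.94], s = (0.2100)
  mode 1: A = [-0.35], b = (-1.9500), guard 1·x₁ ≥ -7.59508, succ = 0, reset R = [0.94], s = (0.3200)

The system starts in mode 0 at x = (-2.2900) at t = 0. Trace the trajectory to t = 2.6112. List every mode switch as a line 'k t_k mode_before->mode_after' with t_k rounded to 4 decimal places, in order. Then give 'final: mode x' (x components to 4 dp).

Mode 0: guard c·x = 9.2878 hit at Δt = 0.9487 (t = 0.9487), x⁻ = (-9.2878) → reset → x⁺ = (-8.5205), jump to mode 1
Mode 1: guard c·x = -7.5951 hit at Δt = 1.0760 (t = 2.0247), x⁻ = (-7.5951) → reset → x⁺ = (-6.8194), jump to mode 0
Mode 0: guard c·x = 9.2878 hit at Δt = 0.2299 (t = 2.2546), x⁻ = (-9.2878) → reset → x⁺ = (-8.5205), jump to mode 1
Mode 1: flow for 0.3566 to horizon, guard not reached → x = (-8.1745)

1 0.9487 0->1
2 2.0247 1->0
3 2.2546 0->1
final: 1 -8.1745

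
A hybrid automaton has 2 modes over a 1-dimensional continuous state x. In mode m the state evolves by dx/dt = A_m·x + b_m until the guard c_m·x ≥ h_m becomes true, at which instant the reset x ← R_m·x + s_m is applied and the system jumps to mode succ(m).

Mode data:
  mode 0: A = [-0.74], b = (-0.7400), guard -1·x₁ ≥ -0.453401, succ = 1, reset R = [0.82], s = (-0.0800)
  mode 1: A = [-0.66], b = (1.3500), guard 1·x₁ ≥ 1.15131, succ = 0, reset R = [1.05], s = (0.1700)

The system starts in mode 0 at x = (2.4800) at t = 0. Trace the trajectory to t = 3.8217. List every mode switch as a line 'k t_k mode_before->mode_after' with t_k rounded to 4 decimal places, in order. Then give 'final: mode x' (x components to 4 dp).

1 1.1799 0->1
2 2.2005 1->0
3 2.8663 0->1
final: 1 1.1120

Mode 0: guard c·x = -0.4534 hit at Δt = 1.1799 (t = 1.1799), x⁻ = (0.4534) → reset → x⁺ = (0.2918), jump to mode 1
Mode 1: guard c·x = 1.1513 hit at Δt = 1.0206 (t = 2.2005), x⁻ = (1.1513) → reset → x⁺ = (1.3789), jump to mode 0
Mode 0: guard c·x = -0.4534 hit at Δt = 0.6658 (t = 2.8663), x⁻ = (0.4534) → reset → x⁺ = (0.2918), jump to mode 1
Mode 1: flow for 0.9554 to horizon, guard not reached → x = (1.1120)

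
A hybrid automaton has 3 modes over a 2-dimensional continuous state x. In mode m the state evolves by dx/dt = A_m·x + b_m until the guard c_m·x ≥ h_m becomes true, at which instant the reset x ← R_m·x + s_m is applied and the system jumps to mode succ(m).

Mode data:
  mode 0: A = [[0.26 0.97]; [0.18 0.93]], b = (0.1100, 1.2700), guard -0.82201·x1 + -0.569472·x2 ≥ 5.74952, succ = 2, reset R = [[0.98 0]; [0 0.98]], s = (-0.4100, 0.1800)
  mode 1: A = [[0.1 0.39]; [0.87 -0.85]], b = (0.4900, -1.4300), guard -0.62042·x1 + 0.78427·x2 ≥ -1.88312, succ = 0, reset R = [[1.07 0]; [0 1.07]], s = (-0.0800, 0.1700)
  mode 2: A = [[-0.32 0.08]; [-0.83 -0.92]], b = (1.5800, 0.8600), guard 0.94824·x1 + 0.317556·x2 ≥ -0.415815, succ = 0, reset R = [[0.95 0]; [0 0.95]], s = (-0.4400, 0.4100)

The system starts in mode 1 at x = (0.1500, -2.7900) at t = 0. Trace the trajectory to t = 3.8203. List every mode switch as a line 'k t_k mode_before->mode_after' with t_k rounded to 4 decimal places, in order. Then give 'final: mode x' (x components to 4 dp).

Mode 1: guard c·x = -1.8831 hit at Δt = 0.4123 (t = 0.4123), x⁻ = (-0.0653, -2.4528) → reset → x⁺ = (-0.1499, -2.4544), jump to mode 0
Mode 0: guard c·x = 5.7495 hit at Δt = 1.0235 (t = 1.4358), x⁻ = (-3.7877, -4.6289) → reset → x⁺ = (-4.1219, -4.3563), jump to mode 2
Mode 2: guard c·x = -0.4158 hit at Δt = 1.4884 (t = 2.9242), x⁻ = (-0.7464, 0.9193) → reset → x⁺ = (-1.1491, 1.2833), jump to mode 0
Mode 0: flow for 0.8961 to horizon, guard not reached → x = (1.2376, 4.6299)

1 0.4123 1->0
2 1.4358 0->2
3 2.9242 2->0
final: 0 1.2376 4.6299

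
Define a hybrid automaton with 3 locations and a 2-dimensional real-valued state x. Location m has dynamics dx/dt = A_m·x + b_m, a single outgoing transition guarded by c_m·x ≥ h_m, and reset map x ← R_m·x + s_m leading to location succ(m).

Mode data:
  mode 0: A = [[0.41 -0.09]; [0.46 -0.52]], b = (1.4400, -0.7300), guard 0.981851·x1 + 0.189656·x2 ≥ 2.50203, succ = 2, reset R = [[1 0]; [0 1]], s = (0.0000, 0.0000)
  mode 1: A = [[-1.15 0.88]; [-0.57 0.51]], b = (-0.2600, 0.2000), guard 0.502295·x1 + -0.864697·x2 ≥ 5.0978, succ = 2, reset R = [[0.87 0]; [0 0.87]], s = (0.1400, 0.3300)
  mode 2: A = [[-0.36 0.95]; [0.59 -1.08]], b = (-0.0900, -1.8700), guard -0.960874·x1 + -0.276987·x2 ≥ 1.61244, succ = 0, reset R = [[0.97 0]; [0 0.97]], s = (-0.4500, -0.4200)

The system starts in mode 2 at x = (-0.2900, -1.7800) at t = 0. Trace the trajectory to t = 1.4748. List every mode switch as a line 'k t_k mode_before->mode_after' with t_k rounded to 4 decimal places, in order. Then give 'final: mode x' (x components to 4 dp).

Mode 2: guard c·x = 1.6124 hit at Δt = 0.5234 (t = 0.5234), x⁻ = (-1.1200, -1.9360) → reset → x⁺ = (-1.5364, -2.2979), jump to mode 0
Mode 0: flow for 0.9514 to horizon, guard not reached → x = (-0.3500, -2.2710)

1 0.5234 2->0
final: 0 -0.3500 -2.2710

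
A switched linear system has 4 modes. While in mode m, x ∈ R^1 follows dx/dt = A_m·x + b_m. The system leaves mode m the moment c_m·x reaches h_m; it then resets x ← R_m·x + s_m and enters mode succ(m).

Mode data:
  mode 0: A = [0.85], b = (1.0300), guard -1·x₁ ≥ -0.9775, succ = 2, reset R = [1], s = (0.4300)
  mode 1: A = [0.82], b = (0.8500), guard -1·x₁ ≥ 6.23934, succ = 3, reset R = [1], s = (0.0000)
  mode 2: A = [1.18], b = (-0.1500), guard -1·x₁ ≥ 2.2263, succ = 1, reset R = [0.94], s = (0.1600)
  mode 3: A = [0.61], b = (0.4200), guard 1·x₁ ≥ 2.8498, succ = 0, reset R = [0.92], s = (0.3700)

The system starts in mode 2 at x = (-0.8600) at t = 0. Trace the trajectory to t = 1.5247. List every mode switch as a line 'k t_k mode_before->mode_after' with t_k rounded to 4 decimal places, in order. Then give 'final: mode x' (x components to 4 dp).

1 0.7363 2->1
final: 1 -2.7472

Mode 2: guard c·x = 2.2263 hit at Δt = 0.7363 (t = 0.7363), x⁻ = (-2.2263) → reset → x⁺ = (-1.9327), jump to mode 1
Mode 1: flow for 0.7884 to horizon, guard not reached → x = (-2.7472)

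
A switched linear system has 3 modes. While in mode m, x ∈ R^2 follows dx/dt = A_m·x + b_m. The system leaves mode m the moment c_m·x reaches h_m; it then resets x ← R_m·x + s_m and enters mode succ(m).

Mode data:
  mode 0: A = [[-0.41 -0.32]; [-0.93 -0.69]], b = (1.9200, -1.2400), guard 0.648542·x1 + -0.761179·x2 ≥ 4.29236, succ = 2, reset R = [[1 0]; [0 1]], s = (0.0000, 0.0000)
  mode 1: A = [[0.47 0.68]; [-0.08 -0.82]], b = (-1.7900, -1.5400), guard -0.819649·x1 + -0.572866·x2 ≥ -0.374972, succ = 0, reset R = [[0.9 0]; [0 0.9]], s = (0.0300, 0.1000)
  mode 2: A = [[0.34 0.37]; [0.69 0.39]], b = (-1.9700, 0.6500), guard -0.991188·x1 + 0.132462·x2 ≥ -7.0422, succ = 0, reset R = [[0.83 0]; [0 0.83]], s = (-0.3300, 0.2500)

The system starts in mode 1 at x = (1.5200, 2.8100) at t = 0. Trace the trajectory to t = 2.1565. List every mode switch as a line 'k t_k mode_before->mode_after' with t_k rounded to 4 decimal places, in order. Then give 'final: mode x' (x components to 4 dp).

1 1.3914 1->0
final: 0 2.0202 -1.7244

Mode 1: guard c·x = -0.3750 hit at Δt = 1.3914 (t = 1.3914), x⁻ = (0.7868, -0.4712) → reset → x⁺ = (0.7381, -0.3241), jump to mode 0
Mode 0: flow for 0.7651 to horizon, guard not reached → x = (2.0202, -1.7244)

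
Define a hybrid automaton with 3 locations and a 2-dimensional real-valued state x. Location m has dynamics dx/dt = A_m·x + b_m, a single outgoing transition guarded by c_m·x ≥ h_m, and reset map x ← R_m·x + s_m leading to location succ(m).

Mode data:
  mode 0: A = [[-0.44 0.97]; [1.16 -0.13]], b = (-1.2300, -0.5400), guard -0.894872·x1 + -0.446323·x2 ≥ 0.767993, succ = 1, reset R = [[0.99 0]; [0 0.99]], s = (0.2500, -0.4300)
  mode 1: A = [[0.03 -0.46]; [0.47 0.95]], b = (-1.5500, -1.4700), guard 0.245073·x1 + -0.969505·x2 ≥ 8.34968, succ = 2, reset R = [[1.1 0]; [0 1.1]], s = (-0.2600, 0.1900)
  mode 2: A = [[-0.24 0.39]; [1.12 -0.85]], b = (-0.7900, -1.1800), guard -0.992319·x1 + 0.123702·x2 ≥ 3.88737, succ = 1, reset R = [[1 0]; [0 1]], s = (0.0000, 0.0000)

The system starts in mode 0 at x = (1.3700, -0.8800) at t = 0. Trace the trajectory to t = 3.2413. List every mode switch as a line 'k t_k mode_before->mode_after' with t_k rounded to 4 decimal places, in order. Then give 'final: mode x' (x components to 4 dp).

Mode 0: guard c·x = 0.7680 hit at Δt = 0.8546 (t = 0.8546), x⁻ = (-0.4328, -0.8530) → reset → x⁺ = (-0.1785, -1.2744), jump to mode 1
Mode 1: guard c·x = 8.3497 hit at Δt = 1.2988 (t = 2.1534), x⁻ = (0.3015, -8.5361) → reset → x⁺ = (0.0716, -9.1997), jump to mode 2
Mode 2: flow for 1.0879 to horizon, guard not reached → x = (-3.3270, -6.1209)

1 0.8546 0->1
2 2.1534 1->2
final: 2 -3.3270 -6.1209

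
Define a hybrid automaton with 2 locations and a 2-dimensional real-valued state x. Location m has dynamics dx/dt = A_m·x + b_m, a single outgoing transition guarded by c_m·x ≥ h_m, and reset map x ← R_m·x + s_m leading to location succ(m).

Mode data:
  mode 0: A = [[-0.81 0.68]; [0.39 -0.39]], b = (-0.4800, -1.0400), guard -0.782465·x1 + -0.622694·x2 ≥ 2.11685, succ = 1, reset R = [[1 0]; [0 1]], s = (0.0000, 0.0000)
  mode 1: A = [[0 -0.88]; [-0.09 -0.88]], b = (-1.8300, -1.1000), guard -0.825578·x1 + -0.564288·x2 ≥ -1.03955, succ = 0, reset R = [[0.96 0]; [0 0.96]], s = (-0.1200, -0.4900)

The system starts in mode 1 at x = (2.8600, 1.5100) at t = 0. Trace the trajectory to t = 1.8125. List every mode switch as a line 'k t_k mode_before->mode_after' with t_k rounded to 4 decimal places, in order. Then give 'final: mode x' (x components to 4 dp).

Mode 1: guard c·x = -1.0395 hit at Δt = 0.6865 (t = 0.6865), x⁻ = (1.1411, 0.1728) → reset → x⁺ = (0.9754, -0.3241), jump to mode 0
Mode 0: flow for 1.1260 to horizon, guard not reached → x = (-0.3335, -1.0772)

1 0.6865 1->0
final: 0 -0.3335 -1.0772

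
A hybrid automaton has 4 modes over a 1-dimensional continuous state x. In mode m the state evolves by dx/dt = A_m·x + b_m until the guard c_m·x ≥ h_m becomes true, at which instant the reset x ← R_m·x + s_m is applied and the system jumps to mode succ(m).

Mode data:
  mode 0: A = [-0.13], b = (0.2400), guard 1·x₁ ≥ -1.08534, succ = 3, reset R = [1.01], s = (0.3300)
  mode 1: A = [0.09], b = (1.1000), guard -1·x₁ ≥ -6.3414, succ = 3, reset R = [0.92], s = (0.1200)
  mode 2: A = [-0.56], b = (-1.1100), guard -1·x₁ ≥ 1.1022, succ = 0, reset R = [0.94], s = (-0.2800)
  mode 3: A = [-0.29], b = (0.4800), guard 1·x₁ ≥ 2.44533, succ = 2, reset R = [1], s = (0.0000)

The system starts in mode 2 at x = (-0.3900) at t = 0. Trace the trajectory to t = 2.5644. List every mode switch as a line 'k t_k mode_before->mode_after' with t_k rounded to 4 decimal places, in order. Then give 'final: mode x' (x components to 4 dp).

1 1.0589 2->0
2 1.6417 0->3
final: 3 -0.1977

Mode 2: guard c·x = 1.1022 hit at Δt = 1.0589 (t = 1.0589), x⁻ = (-1.1022) → reset → x⁺ = (-1.3161), jump to mode 0
Mode 0: guard c·x = -1.0853 hit at Δt = 0.5828 (t = 1.6417), x⁻ = (-1.0853) → reset → x⁺ = (-0.7662), jump to mode 3
Mode 3: flow for 0.9227 to horizon, guard not reached → x = (-0.1977)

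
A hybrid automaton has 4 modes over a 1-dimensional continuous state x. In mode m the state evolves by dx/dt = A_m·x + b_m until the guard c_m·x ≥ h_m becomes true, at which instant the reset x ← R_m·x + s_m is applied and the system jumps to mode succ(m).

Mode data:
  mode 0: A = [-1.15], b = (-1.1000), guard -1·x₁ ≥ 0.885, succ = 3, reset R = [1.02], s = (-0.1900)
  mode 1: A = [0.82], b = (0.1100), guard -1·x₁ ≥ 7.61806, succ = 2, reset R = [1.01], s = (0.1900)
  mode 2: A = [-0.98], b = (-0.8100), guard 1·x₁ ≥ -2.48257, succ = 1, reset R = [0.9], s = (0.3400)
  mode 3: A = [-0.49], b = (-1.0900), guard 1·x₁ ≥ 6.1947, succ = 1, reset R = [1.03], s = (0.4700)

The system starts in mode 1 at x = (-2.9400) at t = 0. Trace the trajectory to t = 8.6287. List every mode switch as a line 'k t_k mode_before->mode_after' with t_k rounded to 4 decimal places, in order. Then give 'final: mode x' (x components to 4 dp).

Mode 1: guard c·x = 7.6181 hit at Δt = 1.1964 (t = 1.1964), x⁻ = (-7.6181) → reset → x⁺ = (-7.5042), jump to mode 2
Mode 2: guard c·x = -2.4826 hit at Δt = 1.4228 (t = 2.6192), x⁻ = (-2.4826) → reset → x⁺ = (-1.8943), jump to mode 1
Mode 1: guard c·x = 7.6181 hit at Δt = 1.7651 (t = 4.3843), x⁻ = (-7.6181) → reset → x⁺ = (-7.5042), jump to mode 2
Mode 2: guard c·x = -2.4826 hit at Δt = 1.4228 (t = 5.8071), x⁻ = (-2.4826) → reset → x⁺ = (-1.8943), jump to mode 1
Mode 1: guard c·x = 7.6181 hit at Δt = 1.7651 (t = 7.5721), x⁻ = (-7.6181) → reset → x⁺ = (-7.5042), jump to mode 2
Mode 2: flow for 1.0566 to horizon, guard not reached → x = (-3.1976)

1 1.1964 1->2
2 2.6192 2->1
3 4.3843 1->2
4 5.8071 2->1
5 7.5721 1->2
final: 2 -3.1976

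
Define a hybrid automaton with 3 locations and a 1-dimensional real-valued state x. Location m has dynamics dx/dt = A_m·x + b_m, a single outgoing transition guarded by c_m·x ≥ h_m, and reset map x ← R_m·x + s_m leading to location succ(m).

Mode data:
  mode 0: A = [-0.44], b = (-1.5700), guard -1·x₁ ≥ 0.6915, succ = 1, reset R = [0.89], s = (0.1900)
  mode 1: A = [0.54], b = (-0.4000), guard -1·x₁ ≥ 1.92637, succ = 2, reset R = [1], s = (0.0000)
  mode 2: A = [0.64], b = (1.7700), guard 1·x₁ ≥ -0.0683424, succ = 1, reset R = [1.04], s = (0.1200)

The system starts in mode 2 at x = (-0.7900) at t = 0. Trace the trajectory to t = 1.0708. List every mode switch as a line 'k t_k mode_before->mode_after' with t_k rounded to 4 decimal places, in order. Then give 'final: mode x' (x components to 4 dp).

1 0.4865 2->1
final: 1 -0.2077

Mode 2: guard c·x = -0.0683 hit at Δt = 0.4865 (t = 0.4865), x⁻ = (-0.0683) → reset → x⁺ = (0.0489), jump to mode 1
Mode 1: flow for 0.5843 to horizon, guard not reached → x = (-0.2077)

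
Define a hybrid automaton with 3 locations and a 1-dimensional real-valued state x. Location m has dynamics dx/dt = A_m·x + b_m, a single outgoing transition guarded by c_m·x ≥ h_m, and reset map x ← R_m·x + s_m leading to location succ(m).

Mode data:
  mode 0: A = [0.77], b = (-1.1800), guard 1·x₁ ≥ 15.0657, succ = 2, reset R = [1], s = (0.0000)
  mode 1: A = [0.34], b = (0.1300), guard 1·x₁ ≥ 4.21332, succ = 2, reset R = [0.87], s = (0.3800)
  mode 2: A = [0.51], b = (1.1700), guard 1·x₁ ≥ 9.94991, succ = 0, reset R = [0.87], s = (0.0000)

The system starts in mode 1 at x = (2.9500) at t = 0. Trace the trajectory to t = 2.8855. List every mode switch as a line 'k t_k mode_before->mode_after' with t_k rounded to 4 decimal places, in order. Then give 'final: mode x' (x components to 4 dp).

1 0.9454 1->2
2 2.2360 2->0
final: 0 13.2792

Mode 1: guard c·x = 4.2133 hit at Δt = 0.9454 (t = 0.9454), x⁻ = (4.2133) → reset → x⁺ = (4.0456), jump to mode 2
Mode 2: guard c·x = 9.9499 hit at Δt = 1.2906 (t = 2.2360), x⁻ = (9.9499) → reset → x⁺ = (8.6564), jump to mode 0
Mode 0: flow for 0.6495 to horizon, guard not reached → x = (13.2792)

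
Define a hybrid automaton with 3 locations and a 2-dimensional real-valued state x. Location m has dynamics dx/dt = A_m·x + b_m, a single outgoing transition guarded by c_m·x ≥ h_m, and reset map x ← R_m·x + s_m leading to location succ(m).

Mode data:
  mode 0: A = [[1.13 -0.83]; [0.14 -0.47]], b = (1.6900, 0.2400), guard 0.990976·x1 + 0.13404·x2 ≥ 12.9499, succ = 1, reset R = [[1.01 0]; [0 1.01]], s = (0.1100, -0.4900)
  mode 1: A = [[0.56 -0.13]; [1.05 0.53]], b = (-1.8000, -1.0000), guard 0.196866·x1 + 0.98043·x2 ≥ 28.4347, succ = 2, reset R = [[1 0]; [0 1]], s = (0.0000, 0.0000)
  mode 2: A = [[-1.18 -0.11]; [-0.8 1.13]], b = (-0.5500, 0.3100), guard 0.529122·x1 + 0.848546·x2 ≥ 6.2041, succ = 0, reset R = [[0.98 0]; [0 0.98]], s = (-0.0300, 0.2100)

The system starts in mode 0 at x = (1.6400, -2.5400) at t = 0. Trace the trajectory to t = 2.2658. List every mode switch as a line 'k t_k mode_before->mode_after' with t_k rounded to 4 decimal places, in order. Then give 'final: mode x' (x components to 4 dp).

Mode 0: guard c·x = 12.9499 hit at Δt = 1.1321 (t = 1.1321), x⁻ = (13.1273, -0.4394) → reset → x⁺ = (13.3685, -0.9338), jump to mode 1
Mode 1: flow for 1.1337 to horizon, guard not reached → x = (20.6855, 23.7856)

1 1.1321 0->1
final: 1 20.6855 23.7856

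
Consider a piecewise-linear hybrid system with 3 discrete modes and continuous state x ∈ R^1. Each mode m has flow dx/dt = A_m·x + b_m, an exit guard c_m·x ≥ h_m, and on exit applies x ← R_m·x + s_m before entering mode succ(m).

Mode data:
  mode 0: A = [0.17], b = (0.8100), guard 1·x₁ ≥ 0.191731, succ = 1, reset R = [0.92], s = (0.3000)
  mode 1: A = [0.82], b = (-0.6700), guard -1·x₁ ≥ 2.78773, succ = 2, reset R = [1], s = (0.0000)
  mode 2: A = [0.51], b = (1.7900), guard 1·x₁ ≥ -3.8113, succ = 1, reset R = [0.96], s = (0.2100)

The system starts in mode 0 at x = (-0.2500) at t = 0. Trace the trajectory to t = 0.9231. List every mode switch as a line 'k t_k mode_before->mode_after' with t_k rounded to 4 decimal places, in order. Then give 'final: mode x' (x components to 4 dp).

Mode 0: guard c·x = 0.1917 hit at Δt = 0.5491 (t = 0.5491), x⁻ = (0.1917) → reset → x⁺ = (0.4764), jump to mode 1
Mode 1: flow for 0.3740 to horizon, guard not reached → x = (0.3541)

1 0.5491 0->1
final: 1 0.3541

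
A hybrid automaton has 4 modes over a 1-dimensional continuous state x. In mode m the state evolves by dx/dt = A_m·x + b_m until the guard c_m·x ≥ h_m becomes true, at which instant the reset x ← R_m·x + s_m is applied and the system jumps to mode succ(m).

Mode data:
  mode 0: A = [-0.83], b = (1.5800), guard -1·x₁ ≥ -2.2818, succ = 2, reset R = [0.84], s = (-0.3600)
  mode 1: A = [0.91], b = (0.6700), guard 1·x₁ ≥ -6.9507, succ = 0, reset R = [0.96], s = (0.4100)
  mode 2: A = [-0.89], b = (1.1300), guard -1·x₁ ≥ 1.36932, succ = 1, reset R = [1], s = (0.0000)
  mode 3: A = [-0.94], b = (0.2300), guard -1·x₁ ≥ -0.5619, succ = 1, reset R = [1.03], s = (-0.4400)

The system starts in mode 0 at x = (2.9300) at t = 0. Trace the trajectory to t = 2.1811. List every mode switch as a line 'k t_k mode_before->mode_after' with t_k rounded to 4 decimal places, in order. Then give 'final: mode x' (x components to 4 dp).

1 1.2029 0->2
final: 2 1.3899

Mode 0: guard c·x = -2.2818 hit at Δt = 1.2029 (t = 1.2029), x⁻ = (2.2818) → reset → x⁺ = (1.5567), jump to mode 2
Mode 2: flow for 0.9782 to horizon, guard not reached → x = (1.3899)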